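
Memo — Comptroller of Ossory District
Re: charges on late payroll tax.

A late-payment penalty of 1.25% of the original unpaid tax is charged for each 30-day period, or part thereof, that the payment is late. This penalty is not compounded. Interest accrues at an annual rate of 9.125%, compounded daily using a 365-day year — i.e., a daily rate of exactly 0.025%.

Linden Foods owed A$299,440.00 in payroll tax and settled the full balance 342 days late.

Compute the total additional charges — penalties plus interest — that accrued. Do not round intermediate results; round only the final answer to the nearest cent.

Penalty periods: ⌈342/30⌉ = 12; penalty = 12 × 1.25% × A$299,440.00 = A$44,916.00
Interest: A$299,440.00 × ((1 + 0.00025)^342 − 1) = A$299,440.00 × 0.08924992… = A$26,724.9966…
Penalties + interest = A$44,916.0000 + A$26,724.9966… = A$71,641.00

A$71,641.00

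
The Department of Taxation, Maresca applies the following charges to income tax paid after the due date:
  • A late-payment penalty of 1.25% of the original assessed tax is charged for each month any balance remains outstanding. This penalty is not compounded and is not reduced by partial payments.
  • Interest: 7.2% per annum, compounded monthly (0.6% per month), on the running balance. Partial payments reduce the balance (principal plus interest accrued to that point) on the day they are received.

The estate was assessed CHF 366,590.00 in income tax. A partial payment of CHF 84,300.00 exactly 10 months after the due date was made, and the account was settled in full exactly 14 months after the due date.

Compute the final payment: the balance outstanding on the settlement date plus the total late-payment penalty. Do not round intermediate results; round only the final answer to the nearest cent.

Balance at month 10: CHF 366,590.0000 × (1 + 0.006)^10 = CHF 389,188.8783…
After CHF 84,300.00 payment: CHF 389,188.8783… − CHF 84,300.00 = CHF 304,888.8783…
Balance at month 14: CHF 304,888.8783… × (1 + 0.006)^4 = CHF 312,272.3312…
Penalty: 14 × 1.25% × CHF 366,590.00 = CHF 64,153.25
Final settlement = outstanding balance + penalty = CHF 312,272.3312… + CHF 64,153.25 = CHF 376,425.58

CHF 376,425.58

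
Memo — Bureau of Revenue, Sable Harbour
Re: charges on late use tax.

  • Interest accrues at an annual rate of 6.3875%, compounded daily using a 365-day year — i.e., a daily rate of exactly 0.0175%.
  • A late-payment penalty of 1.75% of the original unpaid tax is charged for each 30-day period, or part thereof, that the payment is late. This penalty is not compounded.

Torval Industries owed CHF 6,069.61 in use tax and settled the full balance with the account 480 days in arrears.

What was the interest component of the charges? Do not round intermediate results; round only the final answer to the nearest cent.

Interest: CHF 6,069.61 × ((1 + 0.000175)^480 − 1) = CHF 6,069.61 × 0.08762090… = CHF 531.8247…

CHF 531.82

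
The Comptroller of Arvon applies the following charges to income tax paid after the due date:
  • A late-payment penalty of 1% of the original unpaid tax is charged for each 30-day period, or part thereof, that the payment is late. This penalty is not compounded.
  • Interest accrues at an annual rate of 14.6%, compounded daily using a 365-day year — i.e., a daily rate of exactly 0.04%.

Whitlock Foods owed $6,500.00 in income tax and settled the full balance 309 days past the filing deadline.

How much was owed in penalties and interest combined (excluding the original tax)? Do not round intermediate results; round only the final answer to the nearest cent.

$1,569.98

Penalty periods: ⌈309/30⌉ = 11; penalty = 11 × 1% × $6,500.00 = $715.00
Interest: $6,500.00 × ((1 + 0.0004)^309 − 1) = $6,500.00 × 0.13153519… = $854.9787…
Penalties + interest = $715.0000 + $854.9787… = $1,569.98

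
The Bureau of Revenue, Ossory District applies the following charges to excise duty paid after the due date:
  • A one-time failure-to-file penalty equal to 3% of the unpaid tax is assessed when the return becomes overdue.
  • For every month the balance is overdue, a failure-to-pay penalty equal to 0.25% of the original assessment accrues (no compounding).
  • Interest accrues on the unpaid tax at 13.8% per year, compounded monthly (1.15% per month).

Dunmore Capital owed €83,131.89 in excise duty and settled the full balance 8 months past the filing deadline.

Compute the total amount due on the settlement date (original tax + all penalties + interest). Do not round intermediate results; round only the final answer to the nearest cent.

€95,251.64

Failure-to-file penalty: 3% × €83,131.89 = €2,493.96…
Failure-to-pay penalty: 8 × 0.25% × €83,131.89 = €1,662.64…
Interest: €83,131.89 × ((1 + 0.0115)^8 − 1) = €83,131.89 × 0.0957894… = €7,963.1542…
Total = €83,131.89 + €4,156.5945 + €7,963.1542… = €95,251.64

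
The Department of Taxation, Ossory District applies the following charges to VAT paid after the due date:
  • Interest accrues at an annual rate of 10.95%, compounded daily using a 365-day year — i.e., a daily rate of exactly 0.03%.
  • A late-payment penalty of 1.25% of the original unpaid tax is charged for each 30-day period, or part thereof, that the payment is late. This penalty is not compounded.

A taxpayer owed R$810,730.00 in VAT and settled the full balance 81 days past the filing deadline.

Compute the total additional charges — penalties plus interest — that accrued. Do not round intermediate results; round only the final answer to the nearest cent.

R$50,341.40

Penalty periods: ⌈81/30⌉ = 3; penalty = 3 × 1.25% × R$810,730.00 = R$30,402.38…
Interest: R$810,730.00 × ((1 + 0.0003)^81 − 1) = R$810,730.00 × 0.02459392… = R$19,939.0265…
Penalties + interest = R$30,402.3750 + R$19,939.0265… = R$50,341.40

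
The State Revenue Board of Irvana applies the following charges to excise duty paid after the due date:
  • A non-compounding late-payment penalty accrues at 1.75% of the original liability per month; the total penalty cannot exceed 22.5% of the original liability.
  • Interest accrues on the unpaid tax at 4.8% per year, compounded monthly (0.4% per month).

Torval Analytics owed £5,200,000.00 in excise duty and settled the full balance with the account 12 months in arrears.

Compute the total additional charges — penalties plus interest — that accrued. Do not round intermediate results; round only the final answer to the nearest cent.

Penalty: 12 × 1.75% × £5,200,000.00 = £1,092,000.00 (below the 22.5% cap of £1,170,000.00)
Interest: £5,200,000.00 × ((1 + 0.004)^12 − 1) = £5,200,000.00 × 0.0490702… = £255,165.0792…
Penalties + interest = £1,092,000.0000 + £255,165.0792… = £1,347,165.08

£1,347,165.08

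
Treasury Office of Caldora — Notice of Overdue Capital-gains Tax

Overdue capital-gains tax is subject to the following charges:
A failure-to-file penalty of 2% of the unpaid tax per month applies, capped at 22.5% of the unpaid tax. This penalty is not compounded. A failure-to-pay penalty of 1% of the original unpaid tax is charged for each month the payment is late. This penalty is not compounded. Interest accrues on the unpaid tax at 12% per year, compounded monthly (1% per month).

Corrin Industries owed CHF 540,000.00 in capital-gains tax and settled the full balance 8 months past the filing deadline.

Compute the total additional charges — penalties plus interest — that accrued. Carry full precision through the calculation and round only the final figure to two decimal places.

Failure-to-file: 8 × 2% × CHF 540,000.00 = CHF 86,400.00 (under the 22.5% cap)
Failure-to-pay penalty = 1% × CHF 540,000.00 × 8 mo = CHF 43,200.00
Interest: CHF 540,000.00 × ((1 + 0.01)^8 − 1) = CHF 540,000.00 × 0.0828567… = CHF 44,742.6210…
Penalties + interest = CHF 129,600.0000 + CHF 44,742.6210… = CHF 174,342.62

CHF 174,342.62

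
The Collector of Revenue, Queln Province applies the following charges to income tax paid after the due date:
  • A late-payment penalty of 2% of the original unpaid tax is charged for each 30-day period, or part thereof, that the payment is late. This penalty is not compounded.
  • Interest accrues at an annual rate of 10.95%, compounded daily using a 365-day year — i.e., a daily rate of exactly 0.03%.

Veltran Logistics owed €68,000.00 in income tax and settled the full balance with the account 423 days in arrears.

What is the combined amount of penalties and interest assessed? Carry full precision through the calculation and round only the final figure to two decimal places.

€29,599.17

Penalty periods: ⌈423/30⌉ = 15; penalty = 15 × 2% × €68,000.00 = €20,400.00
Interest: €68,000.00 × ((1 + 0.0003)^423 − 1) = €68,000.00 × 0.13528188… = €9,199.1676…
Penalties + interest = €20,400.0000 + €9,199.1676… = €29,599.17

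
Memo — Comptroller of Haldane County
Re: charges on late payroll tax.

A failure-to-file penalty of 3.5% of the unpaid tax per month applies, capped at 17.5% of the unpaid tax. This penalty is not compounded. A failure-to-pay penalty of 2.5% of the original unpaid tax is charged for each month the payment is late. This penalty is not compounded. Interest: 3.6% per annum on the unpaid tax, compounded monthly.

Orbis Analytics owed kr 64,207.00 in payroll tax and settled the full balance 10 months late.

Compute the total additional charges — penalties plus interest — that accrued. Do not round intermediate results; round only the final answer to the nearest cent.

Failure-to-file: 10 × 3.5% × kr 64,207.00 = kr 22,472.45, capped at 17.5% × kr 64,207.00 = kr 11,236.23…
Failure-to-pay penalty: 10 × 2.5% × kr 64,207.00 = kr 16,051.75
Interest (3.6%/yr ÷ 12 = 0.3%/month): kr 64,207.00 × ((1 + 0.003)^10 − 1) = kr 1,952.4230…
Penalties + interest = kr 27,287.9750 + kr 1,952.4230… = kr 29,240.40

kr 29,240.40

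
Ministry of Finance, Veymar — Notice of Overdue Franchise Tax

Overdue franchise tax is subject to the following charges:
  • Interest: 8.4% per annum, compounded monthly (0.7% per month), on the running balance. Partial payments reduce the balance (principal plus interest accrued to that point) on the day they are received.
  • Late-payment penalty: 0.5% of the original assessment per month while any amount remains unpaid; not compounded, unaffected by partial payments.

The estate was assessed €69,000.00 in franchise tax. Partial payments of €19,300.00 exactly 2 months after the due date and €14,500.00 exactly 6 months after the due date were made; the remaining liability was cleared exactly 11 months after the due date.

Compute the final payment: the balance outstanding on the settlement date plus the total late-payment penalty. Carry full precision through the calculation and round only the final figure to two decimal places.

Balance at month 2: €69,000.0000 × (1 + 0.007)^2 = €69,969.3810
After €19,300.00 payment: €69,969.3810 − €19,300.00 = €50,669.3810
Balance at month 6: €50,669.3810 × (1 + 0.007)^4 = €52,103.0901…
After €14,500.00 payment: €52,103.0901… − €14,500.00 = €37,603.0901…
Balance at month 11: €37,603.0901… × (1 + 0.007)^5 = €38,937.7532…
Penalty: 11 × 0.5% × €69,000.00 = €3,795.00
Final settlement = outstanding balance + penalty = €38,937.7532… + €3,795.00 = €42,732.75

€42,732.75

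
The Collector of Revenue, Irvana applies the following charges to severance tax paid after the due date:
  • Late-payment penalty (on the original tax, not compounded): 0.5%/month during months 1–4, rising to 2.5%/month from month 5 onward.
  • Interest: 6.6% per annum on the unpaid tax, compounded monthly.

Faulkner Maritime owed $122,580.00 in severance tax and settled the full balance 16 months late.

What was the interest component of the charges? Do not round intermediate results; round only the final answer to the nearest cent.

$11,243.63

Interest (6.6%/yr ÷ 12 = 0.55%/month): $122,580.00 × ((1 + 0.0055)^16 − 1) = $11,243.6330…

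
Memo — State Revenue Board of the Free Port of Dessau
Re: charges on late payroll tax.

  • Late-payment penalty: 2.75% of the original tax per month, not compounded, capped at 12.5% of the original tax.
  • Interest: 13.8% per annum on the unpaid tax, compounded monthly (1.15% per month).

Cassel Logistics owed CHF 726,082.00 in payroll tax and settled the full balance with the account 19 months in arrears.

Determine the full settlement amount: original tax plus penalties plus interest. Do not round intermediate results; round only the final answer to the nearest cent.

CHF 993,032.34

Penalty (uncapped): 19 × 2.75% × CHF 726,082.00 = CHF 379,377.85…; cap = 12.5% × CHF 726,082.00 = CHF 90,760.25 → penalty = CHF 90,760.25
Interest: CHF 726,082.00 × ((1 + 0.0115)^19 − 1) = CHF 726,082.00 × 0.2426587… = CHF 176,190.0941…
Total = CHF 726,082.00 + CHF 90,760.2500 + CHF 176,190.0941… = CHF 993,032.34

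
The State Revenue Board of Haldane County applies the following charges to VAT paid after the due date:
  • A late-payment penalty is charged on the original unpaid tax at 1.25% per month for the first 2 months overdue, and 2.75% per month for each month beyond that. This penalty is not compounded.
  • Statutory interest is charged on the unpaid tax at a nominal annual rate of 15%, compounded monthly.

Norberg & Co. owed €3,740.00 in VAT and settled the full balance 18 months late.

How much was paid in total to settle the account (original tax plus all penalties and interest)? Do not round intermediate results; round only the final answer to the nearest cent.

€6,416.26

Penalty, months 1–2: 2 × 1.25% × €3,740.00 = €93.50
Penalty, months 3–18: 16 × 2.75% × €3,740.00 = €1,645.60
Interest (15%/yr ÷ 12 = 1.25%/month): €3,740.00 × ((1 + 0.0125)^18 − 1) = €937.1595…
Total = €3,740.00 + €1,739.1000 + €937.1595… = €6,416.26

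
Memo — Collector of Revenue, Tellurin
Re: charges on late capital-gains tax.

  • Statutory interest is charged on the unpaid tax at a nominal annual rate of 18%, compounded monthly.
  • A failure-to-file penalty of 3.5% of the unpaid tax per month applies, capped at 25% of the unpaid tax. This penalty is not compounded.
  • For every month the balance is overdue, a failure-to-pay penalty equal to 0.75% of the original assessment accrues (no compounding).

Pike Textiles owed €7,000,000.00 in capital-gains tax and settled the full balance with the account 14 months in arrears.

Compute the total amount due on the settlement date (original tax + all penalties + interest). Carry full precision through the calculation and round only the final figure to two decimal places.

Failure-to-file: 14 × 3.5% × €7,000,000.00 = €3,430,000.00, capped at 25% × €7,000,000.00 = €1,750,000.00
Failure-to-pay penalty: 14 × 0.75% × €7,000,000.00 = €735,000.00
Interest (18%/yr ÷ 12 = 1.5%/month): €7,000,000.00 × ((1 + 0.015)^14 − 1) = €1,622,290.1149…
Total = €7,000,000.00 + €2,485,000.0000 + €1,622,290.1149… = €11,107,290.11

€11,107,290.11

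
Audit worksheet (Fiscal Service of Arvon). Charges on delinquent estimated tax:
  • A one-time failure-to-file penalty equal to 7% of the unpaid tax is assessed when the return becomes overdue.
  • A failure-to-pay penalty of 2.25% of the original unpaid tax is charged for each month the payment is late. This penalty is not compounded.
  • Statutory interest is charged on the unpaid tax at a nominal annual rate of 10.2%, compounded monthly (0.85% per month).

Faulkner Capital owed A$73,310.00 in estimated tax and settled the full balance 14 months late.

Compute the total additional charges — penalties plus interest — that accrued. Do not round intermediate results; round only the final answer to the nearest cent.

A$37,447.01

Failure-to-file penalty: 7% × A$73,310.00 = A$5,131.70
Failure-to-pay penalty = 2.25% × A$73,310.00 × 14 mo = A$23,092.65
Interest: A$73,310.00 × ((1 + 0.0085)^14 − 1) = A$73,310.00 × 0.1258036… = A$9,222.6624…
Penalties + interest = A$28,224.3500 + A$9,222.6624… = A$37,447.01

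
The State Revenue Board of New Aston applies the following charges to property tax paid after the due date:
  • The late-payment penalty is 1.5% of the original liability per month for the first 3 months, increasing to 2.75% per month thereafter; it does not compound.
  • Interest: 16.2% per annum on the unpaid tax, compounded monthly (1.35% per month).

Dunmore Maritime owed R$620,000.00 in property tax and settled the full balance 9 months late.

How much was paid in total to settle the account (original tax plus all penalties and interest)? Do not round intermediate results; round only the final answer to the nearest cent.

R$829,728.59

Penalty, months 1–3: 3 × 1.5% × R$620,000.00 = R$27,900.00
Penalty, months 4–9: 6 × 2.75% × R$620,000.00 = R$102,300.00
Interest: R$620,000.00 × ((1 + 0.0135)^9 − 1) = R$620,000.00 × 0.1282719… = R$79,528.5864…
Total = R$620,000.00 + R$130,200.0000 + R$79,528.5864… = R$829,728.59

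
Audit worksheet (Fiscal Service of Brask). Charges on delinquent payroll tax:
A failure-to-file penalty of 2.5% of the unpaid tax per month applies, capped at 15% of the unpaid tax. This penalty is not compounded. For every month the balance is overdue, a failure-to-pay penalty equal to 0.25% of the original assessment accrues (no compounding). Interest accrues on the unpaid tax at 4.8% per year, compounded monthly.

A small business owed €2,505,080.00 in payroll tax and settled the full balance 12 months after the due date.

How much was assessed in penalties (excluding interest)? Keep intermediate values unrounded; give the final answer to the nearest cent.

Failure-to-file: 12 × 2.5% × €2,505,080.00 = €751,524.00, capped at 15% × €2,505,080.00 = €375,762.00
Failure-to-pay penalty = 0.25% × €2,505,080.00 × 12 mo = €75,152.40
Total penalty = €375,762.00 + €75,152.40 = €450,914.40

€450,914.40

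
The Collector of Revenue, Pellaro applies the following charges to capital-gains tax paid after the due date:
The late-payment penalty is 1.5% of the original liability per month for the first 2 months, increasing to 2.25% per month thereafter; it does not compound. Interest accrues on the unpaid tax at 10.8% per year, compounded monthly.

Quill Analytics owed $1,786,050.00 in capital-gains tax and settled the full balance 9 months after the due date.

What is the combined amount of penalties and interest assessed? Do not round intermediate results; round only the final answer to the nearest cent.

Penalty, months 1–2: 2 × 1.5% × $1,786,050.00 = $53,581.50
Penalty, months 3–9: 7 × 2.25% × $1,786,050.00 = $281,302.88…
Interest (10.8%/yr ÷ 12 = 0.9%/month): $1,786,050.00 × ((1 + 0.009)^9 − 1) = $149,989.0322…
Penalties + interest = $334,884.3750 + $149,989.0322… = $484,873.41

$484,873.41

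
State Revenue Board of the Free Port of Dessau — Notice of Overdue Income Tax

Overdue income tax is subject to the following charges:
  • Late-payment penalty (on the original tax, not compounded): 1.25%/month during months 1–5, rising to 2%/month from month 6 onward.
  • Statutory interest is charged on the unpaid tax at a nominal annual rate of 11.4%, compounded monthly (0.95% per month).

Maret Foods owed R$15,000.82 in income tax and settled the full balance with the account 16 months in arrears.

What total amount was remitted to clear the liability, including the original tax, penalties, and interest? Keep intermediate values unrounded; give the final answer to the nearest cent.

Penalty, months 1–5: 5 × 1.25% × R$15,000.82 = R$937.55…
Penalty, months 6–16: 11 × 2% × R$15,000.82 = R$3,300.18…
Interest: R$15,000.82 × ((1 + 0.0095)^16 − 1) = R$15,000.82 × 0.1633253… = R$2,450.0134…
Total = R$15,000.82 + R$4,237.7317… + R$2,450.0134… = R$21,688.57

R$21,688.57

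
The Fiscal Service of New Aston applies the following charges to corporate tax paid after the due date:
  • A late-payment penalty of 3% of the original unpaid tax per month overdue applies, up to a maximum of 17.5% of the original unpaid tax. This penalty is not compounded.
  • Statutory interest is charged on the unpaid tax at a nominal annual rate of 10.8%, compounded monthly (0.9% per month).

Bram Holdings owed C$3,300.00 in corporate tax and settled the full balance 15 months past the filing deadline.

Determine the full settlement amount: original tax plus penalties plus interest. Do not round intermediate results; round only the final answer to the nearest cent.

Penalty (uncapped): 15 × 3% × C$3,300.00 = C$1,485.00; cap = 17.5% × C$3,300.00 = C$577.50 → penalty = C$577.50
Interest: C$3,300.00 × ((1 + 0.009)^15 − 1) = C$3,300.00 × 0.1438458… = C$474.6912…
Total = C$3,300.00 + C$577.5000 + C$474.6912… = C$4,352.19

C$4,352.19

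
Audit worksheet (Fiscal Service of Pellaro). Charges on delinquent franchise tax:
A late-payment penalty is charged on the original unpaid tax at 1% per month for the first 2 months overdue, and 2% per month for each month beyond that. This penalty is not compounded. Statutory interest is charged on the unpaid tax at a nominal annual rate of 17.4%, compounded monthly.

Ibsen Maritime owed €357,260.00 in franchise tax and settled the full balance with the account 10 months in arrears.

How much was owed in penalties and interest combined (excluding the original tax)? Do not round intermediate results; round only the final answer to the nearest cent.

Penalty, months 1–2: 2 × 1% × €357,260.00 = €7,145.20
Penalty, months 3–10: 8 × 2% × €357,260.00 = €57,161.60
Interest (17.4%/yr ÷ 12 = 1.45%/month): €357,260.00 × ((1 + 0.0145)^10 − 1) = €55,316.8993…
Penalties + interest = €64,306.8000 + €55,316.8993… = €119,623.70

€119,623.70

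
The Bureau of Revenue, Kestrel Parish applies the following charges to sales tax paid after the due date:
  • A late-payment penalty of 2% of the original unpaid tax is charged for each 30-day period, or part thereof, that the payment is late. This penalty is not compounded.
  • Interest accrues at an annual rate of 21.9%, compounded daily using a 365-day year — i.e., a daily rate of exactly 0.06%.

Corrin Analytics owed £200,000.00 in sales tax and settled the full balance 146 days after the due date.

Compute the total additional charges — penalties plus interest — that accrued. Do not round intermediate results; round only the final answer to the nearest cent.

£38,304.55

Penalty periods: ⌈146/30⌉ = 5; penalty = 5 × 2% × £200,000.00 = £20,000.00
Interest: £200,000.00 × ((1 + 0.0006)^146 − 1) = £200,000.00 × 0.09152274… = £18,304.5480…
Penalties + interest = £20,000.0000 + £18,304.5480… = £38,304.55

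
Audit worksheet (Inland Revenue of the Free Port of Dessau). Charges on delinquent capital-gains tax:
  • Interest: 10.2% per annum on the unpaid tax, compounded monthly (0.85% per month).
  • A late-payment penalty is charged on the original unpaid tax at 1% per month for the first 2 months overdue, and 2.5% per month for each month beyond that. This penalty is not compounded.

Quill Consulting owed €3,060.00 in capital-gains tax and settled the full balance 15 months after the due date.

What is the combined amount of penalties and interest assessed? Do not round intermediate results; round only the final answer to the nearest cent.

€1,469.94

Penalty, months 1–2: 2 × 1% × €3,060.00 = €61.20
Penalty, months 3–15: 13 × 2.5% × €3,060.00 = €994.50
Interest: €3,060.00 × ((1 + 0.0085)^15 − 1) = €3,060.00 × 0.1353729… = €414.2412…
Penalties + interest = €1,055.7000 + €414.2412… = €1,469.94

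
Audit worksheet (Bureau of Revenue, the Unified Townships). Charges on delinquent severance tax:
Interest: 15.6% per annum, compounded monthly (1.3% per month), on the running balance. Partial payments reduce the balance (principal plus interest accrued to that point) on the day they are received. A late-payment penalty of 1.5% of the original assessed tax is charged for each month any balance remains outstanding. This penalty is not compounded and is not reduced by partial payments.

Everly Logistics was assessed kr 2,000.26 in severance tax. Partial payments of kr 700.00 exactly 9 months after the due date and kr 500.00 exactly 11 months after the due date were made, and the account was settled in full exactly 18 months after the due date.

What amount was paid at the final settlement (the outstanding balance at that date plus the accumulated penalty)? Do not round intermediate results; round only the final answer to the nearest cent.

Balance at month 9: kr 2,000.2600 × (1 + 0.013)^9 = kr 2,246.8364…
After kr 700.00 payment: kr 2,246.8364… − kr 700.00 = kr 1,546.8364…
Balance at month 11: kr 1,546.8364… × (1 + 0.013)^2 = kr 1,587.3156…
After kr 500.00 payment: kr 1,587.3156… − kr 500.00 = kr 1,087.3156…
Balance at month 18: kr 1,087.3156… × (1 + 0.013)^7 = kr 1,190.2049…
Penalty: 18 × 1.5% × kr 2,000.26 = kr 540.07…
Final settlement = outstanding balance + penalty = kr 1,190.2049… + kr 540.07… = kr 1,730.28

kr 1,730.28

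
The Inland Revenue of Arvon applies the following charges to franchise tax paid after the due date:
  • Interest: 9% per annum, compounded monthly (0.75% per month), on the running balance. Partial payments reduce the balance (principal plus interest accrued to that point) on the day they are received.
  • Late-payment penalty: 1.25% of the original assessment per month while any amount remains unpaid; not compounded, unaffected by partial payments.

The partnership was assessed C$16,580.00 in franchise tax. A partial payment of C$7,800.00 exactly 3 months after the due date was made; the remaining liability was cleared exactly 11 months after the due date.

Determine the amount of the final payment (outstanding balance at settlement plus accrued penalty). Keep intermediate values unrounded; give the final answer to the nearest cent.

C$11,999.59

Balance at month 3: C$16,580.0000 × (1 + 0.0075)^3 = C$16,955.8549…
After C$7,800.00 payment: C$16,955.8549… − C$7,800.00 = C$9,155.8549…
Balance at month 11: C$9,155.8549… × (1 + 0.0075)^8 = C$9,719.8450…
Penalty: 11 × 1.25% × C$16,580.00 = C$2,279.75
Final settlement = outstanding balance + penalty = C$9,719.8450… + C$2,279.75 = C$11,999.59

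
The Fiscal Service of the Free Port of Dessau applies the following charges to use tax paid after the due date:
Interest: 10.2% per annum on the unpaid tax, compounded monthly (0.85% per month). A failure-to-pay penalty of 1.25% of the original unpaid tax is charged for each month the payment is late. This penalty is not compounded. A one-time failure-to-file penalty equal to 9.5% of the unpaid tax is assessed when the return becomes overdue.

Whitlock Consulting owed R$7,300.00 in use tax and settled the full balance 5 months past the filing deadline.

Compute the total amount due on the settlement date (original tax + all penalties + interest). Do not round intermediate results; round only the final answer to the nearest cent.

R$8,765.32

Failure-to-file penalty: 9.5% × R$7,300.00 = R$693.50
Failure-to-pay penalty: 5 × 1.25% × R$7,300.00 = R$456.25
Interest: R$7,300.00 × ((1 + 0.0085)^5 − 1) = R$7,300.00 × 0.0432287… = R$315.5693…
Total = R$7,300.00 + R$1,149.7500 + R$315.5693… = R$8,765.32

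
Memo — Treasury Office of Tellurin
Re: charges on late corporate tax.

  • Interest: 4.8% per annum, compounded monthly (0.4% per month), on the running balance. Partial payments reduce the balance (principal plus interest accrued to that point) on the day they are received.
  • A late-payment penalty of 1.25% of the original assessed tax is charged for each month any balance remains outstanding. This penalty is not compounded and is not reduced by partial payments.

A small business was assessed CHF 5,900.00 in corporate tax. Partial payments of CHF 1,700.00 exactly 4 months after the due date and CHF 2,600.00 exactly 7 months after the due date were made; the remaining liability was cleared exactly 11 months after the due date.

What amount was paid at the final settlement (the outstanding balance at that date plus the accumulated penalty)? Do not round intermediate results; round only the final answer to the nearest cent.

Balance at month 4: CHF 5,900.0000 × (1 + 0.004)^4 = CHF 5,994.9679…
After CHF 1,700.00 payment: CHF 5,994.9679… − CHF 1,700.00 = CHF 4,294.9679…
Balance at month 7: CHF 4,294.9679… × (1 + 0.004)^3 = CHF 4,346.7140…
After CHF 2,600.00 payment: CHF 4,346.7140… − CHF 2,600.00 = CHF 1,746.7140…
Balance at month 11: CHF 1,746.7140… × (1 + 0.004)^4 = CHF 1,774.8295…
Penalty: 11 × 1.25% × CHF 5,900.00 = CHF 811.25
Final settlement = outstanding balance + penalty = CHF 1,774.8295… + CHF 811.25 = CHF 2,586.08

CHF 2,586.08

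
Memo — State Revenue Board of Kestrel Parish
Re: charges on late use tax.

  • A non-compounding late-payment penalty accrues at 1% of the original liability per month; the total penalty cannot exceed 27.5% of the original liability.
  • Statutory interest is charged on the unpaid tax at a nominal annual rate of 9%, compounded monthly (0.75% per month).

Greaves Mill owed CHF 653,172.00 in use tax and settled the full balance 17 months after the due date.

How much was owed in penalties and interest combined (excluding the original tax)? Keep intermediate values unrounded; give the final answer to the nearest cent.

CHF 199,507.83

Penalty: 17 × 1% × CHF 653,172.00 = CHF 111,039.24 (below the 27.5% cap of CHF 179,622.30)
Interest: CHF 653,172.00 × ((1 + 0.0075)^17 − 1) = CHF 653,172.00 × 0.1354446… = CHF 88,468.5906…
Penalties + interest = CHF 111,039.2400 + CHF 88,468.5906… = CHF 199,507.83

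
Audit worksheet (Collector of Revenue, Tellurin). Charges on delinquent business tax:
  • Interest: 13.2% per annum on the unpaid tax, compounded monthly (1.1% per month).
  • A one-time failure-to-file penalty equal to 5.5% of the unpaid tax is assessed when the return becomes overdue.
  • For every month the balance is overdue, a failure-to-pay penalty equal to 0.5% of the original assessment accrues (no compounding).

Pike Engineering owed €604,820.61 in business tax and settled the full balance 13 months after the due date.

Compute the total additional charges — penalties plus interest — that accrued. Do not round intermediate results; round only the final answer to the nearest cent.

Failure-to-file penalty: 5.5% × €604,820.61 = €33,265.13…
Failure-to-pay penalty: 13 × 0.5% × €604,820.61 = €39,313.34…
Interest: €604,820.61 × ((1 + 0.011)^13 − 1) = €604,820.61 × 0.1528293… = €92,434.3375…
Penalties + interest = €72,578.4732 + €92,434.3375… = €165,012.81

€165,012.81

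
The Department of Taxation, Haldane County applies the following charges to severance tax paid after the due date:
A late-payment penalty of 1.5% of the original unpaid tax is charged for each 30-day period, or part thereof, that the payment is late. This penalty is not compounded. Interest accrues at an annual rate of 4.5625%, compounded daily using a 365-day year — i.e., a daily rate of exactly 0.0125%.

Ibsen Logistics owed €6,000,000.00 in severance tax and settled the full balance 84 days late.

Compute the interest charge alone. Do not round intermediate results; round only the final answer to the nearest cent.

€63,327.93

Interest: €6,000,000.00 × ((1 + 0.000125)^84 − 1) = €6,000,000.00 × 0.01055466… = €63,327.9319…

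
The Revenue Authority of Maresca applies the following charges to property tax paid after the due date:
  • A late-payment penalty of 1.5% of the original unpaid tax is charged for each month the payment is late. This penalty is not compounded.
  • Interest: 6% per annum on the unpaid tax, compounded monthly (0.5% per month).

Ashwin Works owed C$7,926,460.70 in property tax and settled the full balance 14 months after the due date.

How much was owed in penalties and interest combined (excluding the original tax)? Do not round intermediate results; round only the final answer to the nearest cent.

C$2,237,807.36

Late-payment penalty = 1.5% × C$7,926,460.70 × 14 mo = C$1,664,556.75…
Interest: C$7,926,460.70 × ((1 + 0.005)^14 − 1) = C$7,926,460.70 × 0.0723211… = C$573,250.6100…
Penalties + interest = C$1,664,556.7470 + C$573,250.6100… = C$2,237,807.36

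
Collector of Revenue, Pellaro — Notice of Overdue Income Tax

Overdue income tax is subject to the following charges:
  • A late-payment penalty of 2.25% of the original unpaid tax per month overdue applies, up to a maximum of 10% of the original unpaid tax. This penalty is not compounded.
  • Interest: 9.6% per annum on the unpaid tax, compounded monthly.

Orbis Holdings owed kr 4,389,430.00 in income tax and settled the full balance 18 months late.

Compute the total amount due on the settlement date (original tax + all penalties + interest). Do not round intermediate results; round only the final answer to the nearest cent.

Penalty (uncapped): 18 × 2.25% × kr 4,389,430.00 = kr 1,777,719.15; cap = 10% × kr 4,389,430.00 = kr 438,943.00 → penalty = kr 438,943.00
Interest (9.6%/yr ÷ 12 = 0.8%/month): kr 4,389,430.00 × ((1 + 0.008)^18 − 1) = kr 676,949.3574…
Total = kr 4,389,430.00 + kr 438,943.0000 + kr 676,949.3574… = kr 5,505,322.36

kr 5,505,322.36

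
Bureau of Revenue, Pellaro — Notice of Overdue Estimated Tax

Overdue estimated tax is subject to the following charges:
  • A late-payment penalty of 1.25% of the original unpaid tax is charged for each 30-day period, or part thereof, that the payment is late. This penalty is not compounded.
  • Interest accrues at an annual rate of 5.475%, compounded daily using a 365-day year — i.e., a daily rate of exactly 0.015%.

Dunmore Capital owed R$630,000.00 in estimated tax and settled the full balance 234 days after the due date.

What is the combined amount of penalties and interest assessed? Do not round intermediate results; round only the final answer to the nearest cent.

R$85,503.95

Penalty periods: ⌈234/30⌉ = 8; penalty = 8 × 1.25% × R$630,000.00 = R$63,000.00
Interest: R$630,000.00 × ((1 + 0.00015)^234 − 1) = R$630,000.00 × 0.03572055… = R$22,503.9463…
Penalties + interest = R$63,000.0000 + R$22,503.9463… = R$85,503.95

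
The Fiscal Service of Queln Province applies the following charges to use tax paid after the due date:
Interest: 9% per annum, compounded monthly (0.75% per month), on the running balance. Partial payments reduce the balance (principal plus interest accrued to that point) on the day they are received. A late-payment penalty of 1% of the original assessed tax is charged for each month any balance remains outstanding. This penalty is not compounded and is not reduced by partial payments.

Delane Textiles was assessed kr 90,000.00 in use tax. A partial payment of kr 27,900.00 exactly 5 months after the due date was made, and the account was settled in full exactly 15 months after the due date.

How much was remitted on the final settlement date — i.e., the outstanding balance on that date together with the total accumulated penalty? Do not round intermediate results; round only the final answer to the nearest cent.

kr 84,109.68

Balance at month 5: kr 90,000.0000 × (1 + 0.0075)^5 = kr 93,426.0061…
After kr 27,900.00 payment: kr 93,426.0061… − kr 27,900.00 = kr 65,526.0061…
Balance at month 15: kr 65,526.0061… × (1 + 0.0075)^10 = kr 70,609.6805…
Penalty: 15 × 1% × kr 90,000.00 = kr 13,500.00
Final settlement = outstanding balance + penalty = kr 70,609.6805… + kr 13,500.00 = kr 84,109.68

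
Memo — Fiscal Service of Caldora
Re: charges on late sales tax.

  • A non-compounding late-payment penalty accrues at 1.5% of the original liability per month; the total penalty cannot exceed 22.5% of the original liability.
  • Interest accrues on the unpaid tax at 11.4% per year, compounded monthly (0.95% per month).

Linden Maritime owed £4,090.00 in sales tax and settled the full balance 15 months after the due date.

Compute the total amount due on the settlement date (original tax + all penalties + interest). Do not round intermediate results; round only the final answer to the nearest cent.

£5,633.47

Penalty (uncapped): 15 × 1.5% × £4,090.00 = £920.25; cap = 22.5% × £4,090.00 = £920.25 → penalty = £920.25
Interest: £4,090.00 × ((1 + 0.0095)^15 − 1) = £4,090.00 × 0.1523777… = £623.2248…
Total = £4,090.00 + £920.2500 + £623.2248… = £5,633.47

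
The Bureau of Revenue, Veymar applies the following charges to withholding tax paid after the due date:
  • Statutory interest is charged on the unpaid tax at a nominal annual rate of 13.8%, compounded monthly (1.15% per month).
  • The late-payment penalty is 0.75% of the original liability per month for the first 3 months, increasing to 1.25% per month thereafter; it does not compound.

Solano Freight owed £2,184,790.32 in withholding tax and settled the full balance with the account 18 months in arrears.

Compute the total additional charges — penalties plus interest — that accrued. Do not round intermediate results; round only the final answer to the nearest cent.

Penalty, months 1–3: 3 × 0.75% × £2,184,790.32 = £49,157.78…
Penalty, months 4–18: 15 × 1.25% × £2,184,790.32 = £409,648.19…
Interest: £2,184,790.32 × ((1 + 0.0115)^18 − 1) = £2,184,790.32 × 0.2285306… = £499,291.3787…
Penalties + interest = £458,805.9672 + £499,291.3787… = £958,097.35

£958,097.35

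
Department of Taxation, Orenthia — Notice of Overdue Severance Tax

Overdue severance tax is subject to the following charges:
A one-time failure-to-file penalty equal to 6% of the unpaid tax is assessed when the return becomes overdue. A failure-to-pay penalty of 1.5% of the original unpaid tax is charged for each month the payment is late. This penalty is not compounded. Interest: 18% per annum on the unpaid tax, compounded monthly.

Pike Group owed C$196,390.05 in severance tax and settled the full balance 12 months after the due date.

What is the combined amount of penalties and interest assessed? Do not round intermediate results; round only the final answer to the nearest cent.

C$85,551.07

Failure-to-file penalty: 6% × C$196,390.05 = C$11,783.40…
Failure-to-pay penalty = 1.5% × C$196,390.05 × 12 mo = C$35,350.21…
Interest (18%/yr ÷ 12 = 1.5%/month): C$196,390.05 × ((1 + 0.015)^12 − 1) = C$38,417.4625…
Penalties + interest = C$47,133.6120 + C$38,417.4625… = C$85,551.07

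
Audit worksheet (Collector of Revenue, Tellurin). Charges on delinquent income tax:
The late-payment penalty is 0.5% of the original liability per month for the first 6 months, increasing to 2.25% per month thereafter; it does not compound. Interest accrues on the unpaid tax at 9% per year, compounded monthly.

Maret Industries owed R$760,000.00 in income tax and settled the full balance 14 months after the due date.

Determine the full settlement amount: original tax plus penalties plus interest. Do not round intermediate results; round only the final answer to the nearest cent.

R$1,003,409.40

Penalty, months 1–6: 6 × 0.5% × R$760,000.00 = R$22,800.00
Penalty, months 7–14: 8 × 2.25% × R$760,000.00 = R$136,800.00
Interest (9%/yr ÷ 12 = 0.75%/month): R$760,000.00 × ((1 + 0.0075)^14 − 1) = R$83,809.4011…
Total = R$760,000.00 + R$159,600.0000 + R$83,809.4011… = R$1,003,409.40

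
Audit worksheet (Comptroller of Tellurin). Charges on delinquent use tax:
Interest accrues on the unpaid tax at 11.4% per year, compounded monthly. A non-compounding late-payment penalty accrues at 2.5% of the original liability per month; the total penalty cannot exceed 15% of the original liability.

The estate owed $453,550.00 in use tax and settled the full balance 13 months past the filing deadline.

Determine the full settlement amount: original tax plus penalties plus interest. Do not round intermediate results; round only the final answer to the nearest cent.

Penalty (uncapped): 13 × 2.5% × $453,550.00 = $147,403.75; cap = 15% × $453,550.00 = $68,032.50 → penalty = $68,032.50
Interest (11.4%/yr ÷ 12 = 0.95%/month): $453,550.00 × ((1 + 0.0095)^13 − 1) = $59,320.0920…
Total = $453,550.00 + $68,032.5000 + $59,320.0920… = $580,902.59

$580,902.59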